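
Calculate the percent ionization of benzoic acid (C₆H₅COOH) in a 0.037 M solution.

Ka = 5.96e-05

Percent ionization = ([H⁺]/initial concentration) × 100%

Using Ka equilibrium: x² + Ka×x - Ka×C = 0. Solving: [H⁺] = 1.4555e-03. Percent = (1.4555e-03/0.037) × 100

Percent ionization = 3.93%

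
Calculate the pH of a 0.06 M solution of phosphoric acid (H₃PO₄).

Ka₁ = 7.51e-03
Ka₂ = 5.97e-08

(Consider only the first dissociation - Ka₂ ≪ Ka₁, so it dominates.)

First dissociation dominates. From Ka₁ = [H⁺][HA⁻]/[H₂A], x² + Ka₁·x − Ka₁·C = 0 with C = 0.06 M and Ka₁ = 7.51e-03. Solving: [H⁺] = (−Ka₁ + √(Ka₁² + 4·Ka₁·C)) / 2 = 1.7802e-02 M. pH = -log(1.7802e-02) = 1.75.

pH = 1.75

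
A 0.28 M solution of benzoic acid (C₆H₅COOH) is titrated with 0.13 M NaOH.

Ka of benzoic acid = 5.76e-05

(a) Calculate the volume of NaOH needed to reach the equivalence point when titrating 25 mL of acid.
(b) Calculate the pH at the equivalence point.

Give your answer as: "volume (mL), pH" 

moles acid = 0.28 × 25/1000 = 0.007 mol; V_base = moles/0.13 × 1000 = 53.8 mL. At equivalence only the conjugate base is present: [A⁻] = 0.007/0.079 = 8.8780e-02 M. Kb = Kw/Ka = 1.74e-10; [OH⁻] = √(Kb × [A⁻]) = 3.9260e-06; pOH = 5.41; pH = 14 - pOH = 8.59.

V = 53.8 mL, pH = 8.59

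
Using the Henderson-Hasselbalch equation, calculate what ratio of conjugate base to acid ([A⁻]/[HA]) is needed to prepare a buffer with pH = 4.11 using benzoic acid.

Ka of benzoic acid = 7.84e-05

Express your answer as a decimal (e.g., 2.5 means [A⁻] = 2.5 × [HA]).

pKa = -log(7.84e-05) = 4.1057. pH = pKa + log([A⁻]/[HA]), so log([A⁻]/[HA]) = pH − pKa = 4.11 − 4.1057 = 0.0043. [A⁻]/[HA] = 10^(0.0043) = 1.01

[A⁻]/[HA] = 1.01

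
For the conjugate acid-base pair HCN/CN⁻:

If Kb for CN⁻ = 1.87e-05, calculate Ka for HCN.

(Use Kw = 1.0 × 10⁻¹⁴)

For a conjugate pair Ka × Kb = Kw, so Ka = Kw/Kb = 1.0 × 10⁻¹⁴ / 1.87e-05 = 5.35e-10.

K_a = 5.35e-10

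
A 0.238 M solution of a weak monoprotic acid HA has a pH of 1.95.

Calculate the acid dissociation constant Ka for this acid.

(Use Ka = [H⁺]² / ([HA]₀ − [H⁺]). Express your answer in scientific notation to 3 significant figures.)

[H⁺] = 10^(−pH) = 10^(−1.95) = 1.122e-02 M. For HA ⇌ H⁺ + A⁻, Ka = [H⁺][A⁻]/[HA] = [H⁺]² / ([HA]₀ − [H⁺]) = (1.122e-02)² / (0.238 − 1.122e-02) = 5.55e-04.

K_a = 5.55e-04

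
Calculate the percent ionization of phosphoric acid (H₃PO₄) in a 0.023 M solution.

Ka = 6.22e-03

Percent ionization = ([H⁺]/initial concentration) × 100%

Using Ka equilibrium: x² + Ka×x - Ka×C = 0. Solving: [H⁺] = 9.2485e-03. Percent = (9.2485e-03/0.023) × 100

Percent ionization = 40.2%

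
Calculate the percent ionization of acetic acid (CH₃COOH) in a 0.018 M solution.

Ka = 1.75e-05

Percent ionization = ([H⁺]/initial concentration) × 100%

Using Ka equilibrium: x² + Ka×x - Ka×C = 0. Solving: [H⁺] = 5.5257e-04. Percent = (5.5257e-04/0.018) × 100

Percent ionization = 3.07%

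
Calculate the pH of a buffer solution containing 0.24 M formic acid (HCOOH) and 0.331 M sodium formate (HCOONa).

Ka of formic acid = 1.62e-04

pKa = -log(1.62e-04) = 3.79. pH = pKa + log([A⁻]/[HA]) = 3.79 + log(0.331/0.24)

pH = 3.93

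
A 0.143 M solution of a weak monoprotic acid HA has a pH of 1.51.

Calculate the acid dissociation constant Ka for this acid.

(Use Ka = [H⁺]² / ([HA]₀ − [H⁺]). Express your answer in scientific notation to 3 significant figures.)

[H⁺] = 10^(−pH) = 10^(−1.51) = 3.090e-02 M. For HA ⇌ H⁺ + A⁻, Ka = [H⁺][A⁻]/[HA] = [H⁺]² / ([HA]₀ − [H⁺]) = (3.090e-02)² / (0.143 − 3.090e-02) = 8.52e-03.

K_a = 8.52e-03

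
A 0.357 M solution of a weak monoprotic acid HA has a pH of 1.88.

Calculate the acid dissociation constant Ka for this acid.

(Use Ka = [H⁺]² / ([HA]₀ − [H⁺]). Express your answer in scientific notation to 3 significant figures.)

[H⁺] = 10^(−pH) = 10^(−1.88) = 1.318e-02 M. For HA ⇌ H⁺ + A⁻, Ka = [H⁺][A⁻]/[HA] = [H⁺]² / ([HA]₀ − [H⁺]) = (1.318e-02)² / (0.357 − 1.318e-02) = 5.05e-04.

K_a = 5.05e-04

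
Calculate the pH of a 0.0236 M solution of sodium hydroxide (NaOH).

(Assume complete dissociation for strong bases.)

[OH⁻] = 0.0236 M for strong base. pOH = -log[OH⁻] = 1.63, pH = 14 - pOH

pH = 12.37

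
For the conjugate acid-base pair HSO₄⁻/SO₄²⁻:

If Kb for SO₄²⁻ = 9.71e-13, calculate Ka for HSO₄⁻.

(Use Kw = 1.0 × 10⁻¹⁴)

For a conjugate pair Ka × Kb = Kw, so Ka = Kw/Kb = 1.0 × 10⁻¹⁴ / 9.71e-13 = 1.03e-02.

K_a = 1.03e-02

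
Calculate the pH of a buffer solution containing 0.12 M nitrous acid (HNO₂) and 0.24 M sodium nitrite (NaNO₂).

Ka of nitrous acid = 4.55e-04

pKa = -log(4.55e-04) = 3.34. pH = pKa + log([A⁻]/[HA]) = 3.34 + log(0.24/0.12)

pH = 3.64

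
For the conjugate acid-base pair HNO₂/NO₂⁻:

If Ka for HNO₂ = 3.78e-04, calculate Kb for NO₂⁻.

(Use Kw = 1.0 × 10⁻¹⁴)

For a conjugate pair Ka × Kb = Kw, so Kb = Kw/Ka = 1.0 × 10⁻¹⁴ / 3.78e-04 = 2.65e-11.

K_b = 2.65e-11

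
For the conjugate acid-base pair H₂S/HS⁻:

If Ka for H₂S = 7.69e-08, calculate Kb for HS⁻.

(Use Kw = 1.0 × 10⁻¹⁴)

For a conjugate pair Ka × Kb = Kw, so Kb = Kw/Ka = 1.0 × 10⁻¹⁴ / 7.69e-08 = 1.30e-07.

K_b = 1.30e-07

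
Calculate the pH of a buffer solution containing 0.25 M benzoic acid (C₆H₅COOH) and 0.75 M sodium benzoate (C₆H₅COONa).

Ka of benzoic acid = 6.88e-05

pKa = -log(6.88e-05) = 4.16. pH = pKa + log([A⁻]/[HA]) = 4.16 + log(0.75/0.25)

pH = 4.64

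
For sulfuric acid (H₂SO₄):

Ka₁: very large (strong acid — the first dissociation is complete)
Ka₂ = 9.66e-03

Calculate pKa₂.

pKa₂ = -log(Ka₂) = -log(9.66e-03) = 2.02.

pK_{a2} = 2.02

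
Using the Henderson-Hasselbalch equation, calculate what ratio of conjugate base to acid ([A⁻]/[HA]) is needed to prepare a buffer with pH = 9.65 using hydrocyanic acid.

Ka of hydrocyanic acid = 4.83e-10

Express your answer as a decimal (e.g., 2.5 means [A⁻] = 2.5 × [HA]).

pKa = -log(4.83e-10) = 9.3161. pH = pKa + log([A⁻]/[HA]), so log([A⁻]/[HA]) = pH − pKa = 9.65 − 9.3161 = 0.3339. [A⁻]/[HA] = 10^(0.3339) = 2.16

[A⁻]/[HA] = 2.16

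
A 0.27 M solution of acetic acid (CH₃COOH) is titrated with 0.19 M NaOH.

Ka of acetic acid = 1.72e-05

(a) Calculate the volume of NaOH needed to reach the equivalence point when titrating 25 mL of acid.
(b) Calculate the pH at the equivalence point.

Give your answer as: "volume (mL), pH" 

moles acid = 0.27 × 25/1000 = 0.00675 mol; V_base = moles/0.19 × 1000 = 35.5 mL. At equivalence only the conjugate base is present: [A⁻] = 0.00675/0.061 = 1.1152e-01 M. Kb = Kw/Ka = 5.81e-10; [OH⁻] = √(Kb × [A⁻]) = 8.0522e-06; pOH = 5.09; pH = 14 - pOH = 8.91.

V = 35.5 mL, pH = 8.91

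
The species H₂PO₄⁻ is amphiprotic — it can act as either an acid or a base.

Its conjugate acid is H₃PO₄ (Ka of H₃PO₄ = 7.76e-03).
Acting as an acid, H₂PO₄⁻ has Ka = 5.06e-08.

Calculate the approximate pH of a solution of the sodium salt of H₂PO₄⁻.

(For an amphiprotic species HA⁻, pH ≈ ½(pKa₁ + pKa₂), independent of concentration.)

pKa₁ = -log(7.76e-03) = 2.11; pKa₂ = -log(5.06e-08) = 7.30. For an amphiprotic species, pH ≈ ½(pKa₁ + pKa₂) = ½(2.11 + 7.30) = 4.70.

pH = 4.70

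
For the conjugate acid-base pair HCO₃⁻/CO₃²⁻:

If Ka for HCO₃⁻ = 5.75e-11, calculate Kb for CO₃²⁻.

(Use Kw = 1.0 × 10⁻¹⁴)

For a conjugate pair Ka × Kb = Kw, so Kb = Kw/Ka = 1.0 × 10⁻¹⁴ / 5.75e-11 = 1.74e-04.

K_b = 1.74e-04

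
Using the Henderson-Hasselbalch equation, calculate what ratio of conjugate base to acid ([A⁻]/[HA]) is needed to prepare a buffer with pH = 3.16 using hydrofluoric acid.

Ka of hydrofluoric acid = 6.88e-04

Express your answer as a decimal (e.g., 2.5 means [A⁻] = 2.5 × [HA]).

pKa = -log(6.88e-04) = 3.1624. pH = pKa + log([A⁻]/[HA]), so log([A⁻]/[HA]) = pH − pKa = 3.16 − 3.1624 = -0.0024. [A⁻]/[HA] = 10^(-0.0024) = 0.994

[A⁻]/[HA] = 0.994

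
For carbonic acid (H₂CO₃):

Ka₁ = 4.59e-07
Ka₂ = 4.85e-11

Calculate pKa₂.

pKa₂ = -log(Ka₂) = -log(4.85e-11) = 10.31.

pK_{a2} = 10.31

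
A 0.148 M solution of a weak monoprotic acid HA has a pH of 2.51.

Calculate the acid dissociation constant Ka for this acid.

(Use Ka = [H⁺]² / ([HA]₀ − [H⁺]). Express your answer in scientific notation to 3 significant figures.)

[H⁺] = 10^(−pH) = 10^(−2.51) = 3.090e-03 M. For HA ⇌ H⁺ + A⁻, Ka = [H⁺][A⁻]/[HA] = [H⁺]² / ([HA]₀ − [H⁺]) = (3.090e-03)² / (0.148 − 3.090e-03) = 6.59e-05.

K_a = 6.59e-05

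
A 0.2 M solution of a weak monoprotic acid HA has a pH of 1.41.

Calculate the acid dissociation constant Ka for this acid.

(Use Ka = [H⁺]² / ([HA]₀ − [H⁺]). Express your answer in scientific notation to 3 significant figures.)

[H⁺] = 10^(−pH) = 10^(−1.41) = 3.890e-02 M. For HA ⇌ H⁺ + A⁻, Ka = [H⁺][A⁻]/[HA] = [H⁺]² / ([HA]₀ − [H⁺]) = (3.890e-02)² / (0.2 − 3.890e-02) = 9.40e-03.

K_a = 9.40e-03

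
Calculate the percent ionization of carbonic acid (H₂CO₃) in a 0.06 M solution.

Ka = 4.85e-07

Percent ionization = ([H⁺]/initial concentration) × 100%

Using Ka equilibrium: x² + Ka×x - Ka×C = 0. Solving: [H⁺] = 1.7034e-04. Percent = (1.7034e-04/0.06) × 100

Percent ionization = 0.284%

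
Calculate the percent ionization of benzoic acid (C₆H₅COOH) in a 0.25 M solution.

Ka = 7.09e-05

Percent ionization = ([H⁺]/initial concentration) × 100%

Using Ka equilibrium: x² + Ka×x - Ka×C = 0. Solving: [H⁺] = 4.1748e-03. Percent = (4.1748e-03/0.25) × 100

Percent ionization = 1.67%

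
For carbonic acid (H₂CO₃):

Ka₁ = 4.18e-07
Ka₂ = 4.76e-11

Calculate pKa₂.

pKa₂ = -log(Ka₂) = -log(4.76e-11) = 10.32.

pK_{a2} = 10.32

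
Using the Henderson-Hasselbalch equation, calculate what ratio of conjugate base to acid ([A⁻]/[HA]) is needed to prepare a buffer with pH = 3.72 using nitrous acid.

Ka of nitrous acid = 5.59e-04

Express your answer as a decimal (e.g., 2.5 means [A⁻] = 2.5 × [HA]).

pKa = -log(5.59e-04) = 3.2526. pH = pKa + log([A⁻]/[HA]), so log([A⁻]/[HA]) = pH − pKa = 3.72 − 3.2526 = 0.4674. [A⁻]/[HA] = 10^(0.4674) = 2.93

[A⁻]/[HA] = 2.93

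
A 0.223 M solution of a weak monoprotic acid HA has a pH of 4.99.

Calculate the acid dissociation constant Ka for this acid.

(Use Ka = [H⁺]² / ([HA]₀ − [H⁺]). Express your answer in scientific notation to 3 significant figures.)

[H⁺] = 10^(−pH) = 10^(−4.99) = 1.023e-05 M. For HA ⇌ H⁺ + A⁻, Ka = [H⁺][A⁻]/[HA] = [H⁺]² / ([HA]₀ − [H⁺]) = (1.023e-05)² / (0.223 − 1.023e-05) = 4.70e-10.

K_a = 4.70e-10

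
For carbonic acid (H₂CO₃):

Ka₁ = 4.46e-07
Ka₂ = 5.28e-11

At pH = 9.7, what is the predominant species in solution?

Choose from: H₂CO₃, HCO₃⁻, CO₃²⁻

pKa₁ = 6.35, pKa₂ = 10.28. For a polyprotic acid the predominant species crosses at each pKa: below pKa_n the protonated form dominates, above it the deprotonated form does. At pH = 9.7, the predominant species is HCO₃⁻.

HCO₃⁻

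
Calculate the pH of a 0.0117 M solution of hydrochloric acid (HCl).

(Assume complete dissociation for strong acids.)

[H⁺] = 0.0117 M for strong acid. pH = -log[H⁺] = -log(0.0117)

pH = 1.93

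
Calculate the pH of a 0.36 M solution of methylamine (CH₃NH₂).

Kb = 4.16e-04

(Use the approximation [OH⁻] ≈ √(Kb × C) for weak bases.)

[OH⁻] = √(Kb × C) = √(4.16e-04 × 0.36) = 1.2238e-02. pOH = 1.91, pH = 14 - pOH

pH = 12.09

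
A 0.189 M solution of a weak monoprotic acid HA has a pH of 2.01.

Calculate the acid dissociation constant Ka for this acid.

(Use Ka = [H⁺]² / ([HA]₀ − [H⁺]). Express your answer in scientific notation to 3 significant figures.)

[H⁺] = 10^(−pH) = 10^(−2.01) = 9.772e-03 M. For HA ⇌ H⁺ + A⁻, Ka = [H⁺][A⁻]/[HA] = [H⁺]² / ([HA]₀ − [H⁺]) = (9.772e-03)² / (0.189 − 9.772e-03) = 5.33e-04.

K_a = 5.33e-04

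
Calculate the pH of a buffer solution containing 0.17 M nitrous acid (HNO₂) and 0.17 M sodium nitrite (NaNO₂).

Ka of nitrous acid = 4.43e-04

pKa = -log(4.43e-04) = 3.35. pH = pKa + log([A⁻]/[HA]) = 3.35 + log(0.17/0.17)

pH = 3.35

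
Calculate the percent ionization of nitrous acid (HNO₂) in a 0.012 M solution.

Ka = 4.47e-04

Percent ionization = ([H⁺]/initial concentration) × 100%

Using Ka equilibrium: x² + Ka×x - Ka×C = 0. Solving: [H⁺] = 2.1033e-03. Percent = (2.1033e-03/0.012) × 100

Percent ionization = 17.5%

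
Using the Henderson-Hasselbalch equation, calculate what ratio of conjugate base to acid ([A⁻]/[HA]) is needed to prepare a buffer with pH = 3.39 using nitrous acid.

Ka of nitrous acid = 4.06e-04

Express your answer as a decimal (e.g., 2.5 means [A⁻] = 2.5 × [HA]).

pKa = -log(4.06e-04) = 3.3915. pH = pKa + log([A⁻]/[HA]), so log([A⁻]/[HA]) = pH − pKa = 3.39 − 3.3915 = -0.0015. [A⁻]/[HA] = 10^(-0.0015) = 0.997

[A⁻]/[HA] = 0.997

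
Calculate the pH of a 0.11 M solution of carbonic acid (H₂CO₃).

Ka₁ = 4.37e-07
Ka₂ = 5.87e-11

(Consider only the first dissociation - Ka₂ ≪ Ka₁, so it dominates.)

First dissociation dominates. From Ka₁ = [H⁺][HA⁻]/[H₂A], x² + Ka₁·x − Ka₁·C = 0 with C = 0.11 M and Ka₁ = 4.37e-07. Solving: [H⁺] = (−Ka₁ + √(Ka₁² + 4·Ka₁·C)) / 2 = 2.1903e-04 M. pH = -log(2.1903e-04) = 3.66.

pH = 3.66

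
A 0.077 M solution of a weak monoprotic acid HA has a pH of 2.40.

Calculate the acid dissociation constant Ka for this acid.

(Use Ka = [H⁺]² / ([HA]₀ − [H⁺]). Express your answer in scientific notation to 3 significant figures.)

[H⁺] = 10^(−pH) = 10^(−2.40) = 3.981e-03 M. For HA ⇌ H⁺ + A⁻, Ka = [H⁺][A⁻]/[HA] = [H⁺]² / ([HA]₀ − [H⁺]) = (3.981e-03)² / (0.077 − 3.981e-03) = 2.17e-04.

K_a = 2.17e-04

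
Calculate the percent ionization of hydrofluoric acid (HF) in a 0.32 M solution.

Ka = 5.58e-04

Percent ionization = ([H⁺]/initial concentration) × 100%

Using Ka equilibrium: x² + Ka×x - Ka×C = 0. Solving: [H⁺] = 1.3087e-02. Percent = (1.3087e-02/0.32) × 100

Percent ionization = 4.09%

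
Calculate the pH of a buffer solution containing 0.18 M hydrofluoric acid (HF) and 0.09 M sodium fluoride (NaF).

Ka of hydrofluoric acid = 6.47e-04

pKa = -log(6.47e-04) = 3.19. pH = pKa + log([A⁻]/[HA]) = 3.19 + log(0.09/0.18)

pH = 2.89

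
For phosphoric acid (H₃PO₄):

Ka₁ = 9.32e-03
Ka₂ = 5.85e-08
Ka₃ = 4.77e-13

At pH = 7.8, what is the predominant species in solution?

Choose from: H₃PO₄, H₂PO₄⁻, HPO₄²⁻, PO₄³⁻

pKa₁ = 2.03, pKa₂ = 7.23, pKa₃ = 12.32. For a polyprotic acid the predominant species crosses at each pKa: below pKa_n the protonated form dominates, above it the deprotonated form does. At pH = 7.8, the predominant species is HPO₄²⁻.

HPO₄²⁻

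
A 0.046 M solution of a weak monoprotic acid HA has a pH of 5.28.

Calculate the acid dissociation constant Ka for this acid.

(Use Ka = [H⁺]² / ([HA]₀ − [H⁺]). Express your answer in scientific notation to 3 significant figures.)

[H⁺] = 10^(−pH) = 10^(−5.28) = 5.248e-06 M. For HA ⇌ H⁺ + A⁻, Ka = [H⁺][A⁻]/[HA] = [H⁺]² / ([HA]₀ − [H⁺]) = (5.248e-06)² / (0.046 − 5.248e-06) = 5.99e-10.

K_a = 5.99e-10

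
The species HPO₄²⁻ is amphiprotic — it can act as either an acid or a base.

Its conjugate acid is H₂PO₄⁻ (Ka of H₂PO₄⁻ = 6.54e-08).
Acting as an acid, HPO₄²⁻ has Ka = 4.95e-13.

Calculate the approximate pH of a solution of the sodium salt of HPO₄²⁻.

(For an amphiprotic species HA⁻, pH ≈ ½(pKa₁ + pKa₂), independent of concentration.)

pKa₁ = -log(6.54e-08) = 7.18; pKa₂ = -log(4.95e-13) = 12.31. For an amphiprotic species, pH ≈ ½(pKa₁ + pKa₂) = ½(7.18 + 12.31) = 9.74.

pH = 9.74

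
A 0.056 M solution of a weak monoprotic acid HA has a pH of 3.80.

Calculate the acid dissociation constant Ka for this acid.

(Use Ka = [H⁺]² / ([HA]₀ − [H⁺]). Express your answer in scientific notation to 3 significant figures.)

[H⁺] = 10^(−pH) = 10^(−3.80) = 1.585e-04 M. For HA ⇌ H⁺ + A⁻, Ka = [H⁺][A⁻]/[HA] = [H⁺]² / ([HA]₀ − [H⁺]) = (1.585e-04)² / (0.056 − 1.585e-04) = 4.50e-07.

K_a = 4.50e-07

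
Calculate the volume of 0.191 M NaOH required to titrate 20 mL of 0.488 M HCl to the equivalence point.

At equivalence: moles acid = moles base. moles HCl = 0.488 × 20/1000 = 0.00976 mol. V_base = moles / 0.191 × 1000 = 51.1 mL.

V_{base} = 51.1 mL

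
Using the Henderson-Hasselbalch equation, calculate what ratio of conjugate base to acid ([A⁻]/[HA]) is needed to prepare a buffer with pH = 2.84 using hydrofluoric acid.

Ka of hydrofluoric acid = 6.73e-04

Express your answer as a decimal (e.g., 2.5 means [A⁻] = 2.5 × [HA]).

pKa = -log(6.73e-04) = 3.1720. pH = pKa + log([A⁻]/[HA]), so log([A⁻]/[HA]) = pH − pKa = 2.84 − 3.1720 = -0.3320. [A⁻]/[HA] = 10^(-0.3320) = 0.466

[A⁻]/[HA] = 0.466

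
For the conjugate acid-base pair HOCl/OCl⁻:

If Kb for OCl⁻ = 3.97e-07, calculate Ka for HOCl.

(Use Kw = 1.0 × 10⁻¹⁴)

For a conjugate pair Ka × Kb = Kw, so Ka = Kw/Kb = 1.0 × 10⁻¹⁴ / 3.97e-07 = 2.52e-08.

K_a = 2.52e-08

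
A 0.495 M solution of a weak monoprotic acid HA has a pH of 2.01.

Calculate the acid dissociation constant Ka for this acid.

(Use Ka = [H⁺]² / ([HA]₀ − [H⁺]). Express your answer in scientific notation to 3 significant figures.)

[H⁺] = 10^(−pH) = 10^(−2.01) = 9.772e-03 M. For HA ⇌ H⁺ + A⁻, Ka = [H⁺][A⁻]/[HA] = [H⁺]² / ([HA]₀ − [H⁺]) = (9.772e-03)² / (0.495 − 9.772e-03) = 1.97e-04.

K_a = 1.97e-04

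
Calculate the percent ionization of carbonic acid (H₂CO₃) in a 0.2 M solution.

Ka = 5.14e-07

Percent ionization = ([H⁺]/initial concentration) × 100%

Using Ka equilibrium: x² + Ka×x - Ka×C = 0. Solving: [H⁺] = 3.2037e-04. Percent = (3.2037e-04/0.2) × 100

Percent ionization = 0.16%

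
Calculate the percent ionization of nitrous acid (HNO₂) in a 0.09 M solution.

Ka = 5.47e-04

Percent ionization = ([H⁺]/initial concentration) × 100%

Using Ka equilibrium: x² + Ka×x - Ka×C = 0. Solving: [H⁺] = 6.7482e-03. Percent = (6.7482e-03/0.09) × 100

Percent ionization = 7.5%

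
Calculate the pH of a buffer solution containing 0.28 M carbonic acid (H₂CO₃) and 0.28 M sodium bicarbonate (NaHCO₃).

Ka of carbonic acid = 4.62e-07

pKa = -log(4.62e-07) = 6.34. pH = pKa + log([A⁻]/[HA]) = 6.34 + log(0.28/0.28)

pH = 6.34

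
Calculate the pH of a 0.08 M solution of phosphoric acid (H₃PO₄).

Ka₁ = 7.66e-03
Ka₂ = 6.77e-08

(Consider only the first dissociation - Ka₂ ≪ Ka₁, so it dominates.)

First dissociation dominates. From Ka₁ = [H⁺][HA⁻]/[H₂A], x² + Ka₁·x − Ka₁·C = 0 with C = 0.08 M and Ka₁ = 7.66e-03. Solving: [H⁺] = (−Ka₁ + √(Ka₁² + 4·Ka₁·C)) / 2 = 2.1219e-02 M. pH = -log(2.1219e-02) = 1.67.

pH = 1.67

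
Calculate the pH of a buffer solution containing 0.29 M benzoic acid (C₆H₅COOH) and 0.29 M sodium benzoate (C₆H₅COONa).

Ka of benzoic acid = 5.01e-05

pKa = -log(5.01e-05) = 4.30. pH = pKa + log([A⁻]/[HA]) = 4.30 + log(0.29/0.29)

pH = 4.30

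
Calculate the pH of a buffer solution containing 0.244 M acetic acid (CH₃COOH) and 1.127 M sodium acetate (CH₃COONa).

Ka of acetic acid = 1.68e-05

pKa = -log(1.68e-05) = 4.77. pH = pKa + log([A⁻]/[HA]) = 4.77 + log(1.127/0.244)

pH = 5.44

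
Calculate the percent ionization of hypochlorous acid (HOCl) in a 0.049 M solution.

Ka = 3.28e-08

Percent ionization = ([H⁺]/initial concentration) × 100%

Using Ka equilibrium: x² + Ka×x - Ka×C = 0. Solving: [H⁺] = 4.0074e-05. Percent = (4.0074e-05/0.049) × 100

Percent ionization = 0.0818%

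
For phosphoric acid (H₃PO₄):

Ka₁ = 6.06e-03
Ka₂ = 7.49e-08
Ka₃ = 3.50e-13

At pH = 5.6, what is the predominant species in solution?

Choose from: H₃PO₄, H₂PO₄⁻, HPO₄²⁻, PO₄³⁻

pKa₁ = 2.22, pKa₂ = 7.13, pKa₃ = 12.46. For a polyprotic acid the predominant species crosses at each pKa: below pKa_n the protonated form dominates, above it the deprotonated form does. At pH = 5.6, the predominant species is H₂PO₄⁻.

H₂PO₄⁻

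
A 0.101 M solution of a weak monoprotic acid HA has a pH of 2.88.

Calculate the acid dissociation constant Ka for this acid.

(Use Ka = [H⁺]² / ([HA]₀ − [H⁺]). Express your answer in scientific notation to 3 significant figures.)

[H⁺] = 10^(−pH) = 10^(−2.88) = 1.318e-03 M. For HA ⇌ H⁺ + A⁻, Ka = [H⁺][A⁻]/[HA] = [H⁺]² / ([HA]₀ − [H⁺]) = (1.318e-03)² / (0.101 − 1.318e-03) = 1.74e-05.

K_a = 1.74e-05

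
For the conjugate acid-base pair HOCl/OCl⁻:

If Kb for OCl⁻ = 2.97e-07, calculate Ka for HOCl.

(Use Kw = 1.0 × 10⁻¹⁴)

For a conjugate pair Ka × Kb = Kw, so Ka = Kw/Kb = 1.0 × 10⁻¹⁴ / 2.97e-07 = 3.37e-08.

K_a = 3.37e-08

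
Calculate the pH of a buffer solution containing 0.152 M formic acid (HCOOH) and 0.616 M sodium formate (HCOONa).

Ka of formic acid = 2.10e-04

pKa = -log(2.10e-04) = 3.68. pH = pKa + log([A⁻]/[HA]) = 3.68 + log(0.616/0.152)

pH = 4.29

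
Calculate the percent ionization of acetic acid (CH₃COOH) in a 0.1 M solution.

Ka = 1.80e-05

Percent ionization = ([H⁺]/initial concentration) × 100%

Using Ka equilibrium: x² + Ka×x - Ka×C = 0. Solving: [H⁺] = 1.3327e-03. Percent = (1.3327e-03/0.1) × 100

Percent ionization = 1.33%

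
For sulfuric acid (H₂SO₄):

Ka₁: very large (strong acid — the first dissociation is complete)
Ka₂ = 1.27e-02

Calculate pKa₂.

pKa₂ = -log(Ka₂) = -log(1.27e-02) = 1.90.

pK_{a2} = 1.90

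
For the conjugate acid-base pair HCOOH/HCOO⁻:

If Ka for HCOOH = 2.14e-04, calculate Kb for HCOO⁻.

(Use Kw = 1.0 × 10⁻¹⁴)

For a conjugate pair Ka × Kb = Kw, so Kb = Kw/Ka = 1.0 × 10⁻¹⁴ / 2.14e-04 = 4.67e-11.

K_b = 4.67e-11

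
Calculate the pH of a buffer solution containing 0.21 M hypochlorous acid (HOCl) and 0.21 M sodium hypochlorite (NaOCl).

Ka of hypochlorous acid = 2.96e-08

pKa = -log(2.96e-08) = 7.53. pH = pKa + log([A⁻]/[HA]) = 7.53 + log(0.21/0.21)

pH = 7.53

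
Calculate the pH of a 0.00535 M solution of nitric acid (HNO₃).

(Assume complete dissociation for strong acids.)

[H⁺] = 0.00535 M for strong acid. pH = -log[H⁺] = -log(0.00535)

pH = 2.27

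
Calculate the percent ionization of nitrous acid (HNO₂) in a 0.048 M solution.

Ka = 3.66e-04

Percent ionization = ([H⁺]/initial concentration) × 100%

Using Ka equilibrium: x² + Ka×x - Ka×C = 0. Solving: [H⁺] = 4.0124e-03. Percent = (4.0124e-03/0.048) × 100

Percent ionization = 8.36%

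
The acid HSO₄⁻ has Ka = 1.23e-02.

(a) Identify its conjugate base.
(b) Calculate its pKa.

(a) The conjugate base is formed by removing one H⁺ from HSO₄⁻, giving SO₄²⁻. (b) pKa = -log(Ka) = -log(1.23e-02) = 1.91.

Conjugate base: SO₄²⁻; pK_a = 1.91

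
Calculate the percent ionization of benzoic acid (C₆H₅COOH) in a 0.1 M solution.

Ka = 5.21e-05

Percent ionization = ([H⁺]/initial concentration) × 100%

Using Ka equilibrium: x² + Ka×x - Ka×C = 0. Solving: [H⁺] = 2.2566e-03. Percent = (2.2566e-03/0.1) × 100

Percent ionization = 2.26%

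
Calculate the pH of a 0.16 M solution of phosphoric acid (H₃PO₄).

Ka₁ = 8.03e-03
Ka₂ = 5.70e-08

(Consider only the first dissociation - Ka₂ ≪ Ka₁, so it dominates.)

First dissociation dominates. From Ka₁ = [H⁺][HA⁻]/[H₂A], x² + Ka₁·x − Ka₁·C = 0 with C = 0.16 M and Ka₁ = 8.03e-03. Solving: [H⁺] = (−Ka₁ + √(Ka₁² + 4·Ka₁·C)) / 2 = 3.2053e-02 M. pH = -log(3.2053e-02) = 1.49.

pH = 1.49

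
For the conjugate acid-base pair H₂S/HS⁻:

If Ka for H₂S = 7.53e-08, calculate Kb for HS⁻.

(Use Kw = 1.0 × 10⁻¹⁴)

For a conjugate pair Ka × Kb = Kw, so Kb = Kw/Ka = 1.0 × 10⁻¹⁴ / 7.53e-08 = 1.33e-07.

K_b = 1.33e-07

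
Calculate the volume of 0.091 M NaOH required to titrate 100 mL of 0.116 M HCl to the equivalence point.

At equivalence: moles acid = moles base. moles HCl = 0.116 × 100/1000 = 0.0116 mol. V_base = moles / 0.091 × 1000 = 127.5 mL.

V_{base} = 127.5 mL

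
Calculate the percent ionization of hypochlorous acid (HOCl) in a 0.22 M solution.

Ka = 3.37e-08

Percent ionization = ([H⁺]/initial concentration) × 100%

Using Ka equilibrium: x² + Ka×x - Ka×C = 0. Solving: [H⁺] = 8.6088e-05. Percent = (8.6088e-05/0.22) × 100

Percent ionization = 0.0391%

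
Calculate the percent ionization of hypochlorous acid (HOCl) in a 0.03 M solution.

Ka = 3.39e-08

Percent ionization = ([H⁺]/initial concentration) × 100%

Using Ka equilibrium: x² + Ka×x - Ka×C = 0. Solving: [H⁺] = 3.1873e-05. Percent = (3.1873e-05/0.03) × 100

Percent ionization = 0.106%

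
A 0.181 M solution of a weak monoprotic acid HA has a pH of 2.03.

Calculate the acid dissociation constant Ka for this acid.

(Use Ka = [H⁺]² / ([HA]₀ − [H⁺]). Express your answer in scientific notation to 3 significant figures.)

[H⁺] = 10^(−pH) = 10^(−2.03) = 9.333e-03 M. For HA ⇌ H⁺ + A⁻, Ka = [H⁺][A⁻]/[HA] = [H⁺]² / ([HA]₀ − [H⁺]) = (9.333e-03)² / (0.181 − 9.333e-03) = 5.07e-04.

K_a = 5.07e-04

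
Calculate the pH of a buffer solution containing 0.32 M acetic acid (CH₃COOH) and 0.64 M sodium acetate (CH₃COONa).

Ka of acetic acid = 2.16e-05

pKa = -log(2.16e-05) = 4.67. pH = pKa + log([A⁻]/[HA]) = 4.67 + log(0.64/0.32)

pH = 4.97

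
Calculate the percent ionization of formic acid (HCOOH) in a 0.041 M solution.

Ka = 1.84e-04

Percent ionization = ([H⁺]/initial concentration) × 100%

Using Ka equilibrium: x² + Ka×x - Ka×C = 0. Solving: [H⁺] = 2.6562e-03. Percent = (2.6562e-03/0.041) × 100

Percent ionization = 6.48%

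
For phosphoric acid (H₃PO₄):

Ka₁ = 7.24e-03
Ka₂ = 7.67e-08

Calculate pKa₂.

pKa₂ = -log(Ka₂) = -log(7.67e-08) = 7.12.

pK_{a2} = 7.12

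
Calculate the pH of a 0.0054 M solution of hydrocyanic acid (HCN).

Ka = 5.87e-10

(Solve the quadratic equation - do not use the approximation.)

x² + Ka×x - Ka×C = 0. Using quadratic formula: [H⁺] = 1.7801e-06

pH = 5.75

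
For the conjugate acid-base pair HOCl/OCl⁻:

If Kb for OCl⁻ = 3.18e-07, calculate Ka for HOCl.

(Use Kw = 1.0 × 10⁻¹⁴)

For a conjugate pair Ka × Kb = Kw, so Ka = Kw/Kb = 1.0 × 10⁻¹⁴ / 3.18e-07 = 3.14e-08.

K_a = 3.14e-08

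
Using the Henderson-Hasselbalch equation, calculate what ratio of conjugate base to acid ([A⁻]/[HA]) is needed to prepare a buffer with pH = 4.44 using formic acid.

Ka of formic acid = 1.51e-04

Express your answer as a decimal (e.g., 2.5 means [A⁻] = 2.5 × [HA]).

pKa = -log(1.51e-04) = 3.8210. pH = pKa + log([A⁻]/[HA]), so log([A⁻]/[HA]) = pH − pKa = 4.44 − 3.8210 = 0.6190. [A⁻]/[HA] = 10^(0.6190) = 4.16

[A⁻]/[HA] = 4.16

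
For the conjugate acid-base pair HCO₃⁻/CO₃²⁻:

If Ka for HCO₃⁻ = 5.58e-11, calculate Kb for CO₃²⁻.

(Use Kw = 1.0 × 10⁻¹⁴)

For a conjugate pair Ka × Kb = Kw, so Kb = Kw/Ka = 1.0 × 10⁻¹⁴ / 5.58e-11 = 1.79e-04.

K_b = 1.79e-04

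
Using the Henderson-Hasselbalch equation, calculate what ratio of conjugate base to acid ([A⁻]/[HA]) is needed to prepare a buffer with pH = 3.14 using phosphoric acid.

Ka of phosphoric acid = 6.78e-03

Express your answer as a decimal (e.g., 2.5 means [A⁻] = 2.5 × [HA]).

pKa = -log(6.78e-03) = 2.1688. pH = pKa + log([A⁻]/[HA]), so log([A⁻]/[HA]) = pH − pKa = 3.14 − 2.1688 = 0.9712. [A⁻]/[HA] = 10^(0.9712) = 9.36

[A⁻]/[HA] = 9.36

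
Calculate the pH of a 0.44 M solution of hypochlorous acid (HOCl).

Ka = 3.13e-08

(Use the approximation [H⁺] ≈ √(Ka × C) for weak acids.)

[H⁺] = √(Ka × C) = √(3.13e-08 × 0.44) = 1.1735e-04. pH = -log(1.1735e-04)

pH = 3.93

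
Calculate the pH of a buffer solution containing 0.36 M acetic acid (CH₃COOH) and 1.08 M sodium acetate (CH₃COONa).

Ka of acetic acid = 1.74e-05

pKa = -log(1.74e-05) = 4.76. pH = pKa + log([A⁻]/[HA]) = 4.76 + log(1.08/0.36)

pH = 5.24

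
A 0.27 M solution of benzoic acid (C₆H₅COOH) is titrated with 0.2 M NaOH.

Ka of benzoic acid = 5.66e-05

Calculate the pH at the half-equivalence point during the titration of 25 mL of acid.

At half-equivalence [HA] = [A⁻], so Henderson-Hasselbalch gives pH = pKa = -log(5.66e-05) = 4.25.

pH = pKa = 4.25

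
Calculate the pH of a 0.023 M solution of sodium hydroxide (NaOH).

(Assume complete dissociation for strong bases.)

[OH⁻] = 0.023 M for strong base. pOH = -log[OH⁻] = 1.64, pH = 14 - pOH

pH = 12.36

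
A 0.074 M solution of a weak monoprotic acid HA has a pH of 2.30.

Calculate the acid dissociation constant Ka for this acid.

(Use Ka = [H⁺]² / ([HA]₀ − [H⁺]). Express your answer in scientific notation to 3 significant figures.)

[H⁺] = 10^(−pH) = 10^(−2.30) = 5.012e-03 M. For HA ⇌ H⁺ + A⁻, Ka = [H⁺][A⁻]/[HA] = [H⁺]² / ([HA]₀ − [H⁺]) = (5.012e-03)² / (0.074 − 5.012e-03) = 3.64e-04.

K_a = 3.64e-04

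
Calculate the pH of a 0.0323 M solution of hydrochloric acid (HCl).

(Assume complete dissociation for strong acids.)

[H⁺] = 0.0323 M for strong acid. pH = -log[H⁺] = -log(0.0323)

pH = 1.49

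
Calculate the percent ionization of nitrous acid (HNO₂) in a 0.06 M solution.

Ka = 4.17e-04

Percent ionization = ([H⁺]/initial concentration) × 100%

Using Ka equilibrium: x² + Ka×x - Ka×C = 0. Solving: [H⁺] = 4.7978e-03. Percent = (4.7978e-03/0.06) × 100

Percent ionization = 8%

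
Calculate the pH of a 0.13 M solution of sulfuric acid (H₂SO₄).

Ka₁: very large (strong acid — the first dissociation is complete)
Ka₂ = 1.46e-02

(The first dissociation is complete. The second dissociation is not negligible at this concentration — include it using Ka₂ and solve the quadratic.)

First dissociation is complete: [H⁺]₀ = [HSO₄⁻]₀ = C = 0.13 M. Second dissociation HSO₄⁻ ⇌ H⁺ + SO₄²⁻: let x = [SO₄²⁻]. Ka₂ = (C + x)·x / (C − x) = 1.46e-02 → x² + (C + Ka₂)·x − Ka₂·C = 0 → x² + 0.14460·x − 1.898e-03 = 0. x = (−0.14460 + √(0.14460² + 4 × 1.898e-03)) / 2 = 1.2111e-02 M. [H⁺] = C + x = 0.13 + 1.2111e-02 = 1.4211e-01 M. pH = -log(1.4211e-01) = 0.85.

pH = 0.85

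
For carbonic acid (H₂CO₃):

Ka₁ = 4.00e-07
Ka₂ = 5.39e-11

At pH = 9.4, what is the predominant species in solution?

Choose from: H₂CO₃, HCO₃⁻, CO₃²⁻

pKa₁ = 6.40, pKa₂ = 10.27. For a polyprotic acid the predominant species crosses at each pKa: below pKa_n the protonated form dominates, above it the deprotonated form does. At pH = 9.4, the predominant species is HCO₃⁻.

HCO₃⁻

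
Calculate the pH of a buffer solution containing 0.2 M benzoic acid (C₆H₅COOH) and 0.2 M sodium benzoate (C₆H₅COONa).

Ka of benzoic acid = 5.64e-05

pKa = -log(5.64e-05) = 4.25. pH = pKa + log([A⁻]/[HA]) = 4.25 + log(0.2/0.2)

pH = 4.25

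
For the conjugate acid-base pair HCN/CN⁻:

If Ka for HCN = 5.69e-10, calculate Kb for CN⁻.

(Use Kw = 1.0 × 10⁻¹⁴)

For a conjugate pair Ka × Kb = Kw, so Kb = Kw/Ka = 1.0 × 10⁻¹⁴ / 5.69e-10 = 1.76e-05.

K_b = 1.76e-05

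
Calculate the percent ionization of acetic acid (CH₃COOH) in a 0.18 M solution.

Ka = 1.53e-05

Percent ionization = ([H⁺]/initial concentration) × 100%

Using Ka equilibrium: x² + Ka×x - Ka×C = 0. Solving: [H⁺] = 1.6519e-03. Percent = (1.6519e-03/0.18) × 100

Percent ionization = 0.918%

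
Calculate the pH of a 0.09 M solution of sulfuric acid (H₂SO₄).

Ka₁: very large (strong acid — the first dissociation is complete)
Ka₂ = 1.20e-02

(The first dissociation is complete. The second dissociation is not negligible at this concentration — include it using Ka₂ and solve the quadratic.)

First dissociation is complete: [H⁺]₀ = [HSO₄⁻]₀ = C = 0.09 M. Second dissociation HSO₄⁻ ⇌ H⁺ + SO₄²⁻: let x = [SO₄²⁻]. Ka₂ = (C + x)·x / (C − x) = 1.20e-02 → x² + (C + Ka₂)·x − Ka₂·C = 0 → x² + 0.10200·x − 1.080e-03 = 0. x = (−0.10200 + √(0.10200² + 4 × 1.080e-03)) / 2 = 9.6712e-03 M. [H⁺] = C + x = 0.09 + 9.6712e-03 = 9.9671e-02 M. pH = -log(9.9671e-02) = 1.00.

pH = 1.00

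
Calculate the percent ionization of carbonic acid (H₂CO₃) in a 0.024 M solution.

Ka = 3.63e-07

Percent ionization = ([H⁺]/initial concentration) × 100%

Using Ka equilibrium: x² + Ka×x - Ka×C = 0. Solving: [H⁺] = 9.3157e-05. Percent = (9.3157e-05/0.024) × 100

Percent ionization = 0.388%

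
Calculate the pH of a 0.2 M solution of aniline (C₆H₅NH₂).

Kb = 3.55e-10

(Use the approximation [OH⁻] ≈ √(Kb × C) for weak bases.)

[OH⁻] = √(Kb × C) = √(3.55e-10 × 0.2) = 8.4261e-06. pOH = 5.07, pH = 14 - pOH

pH = 8.93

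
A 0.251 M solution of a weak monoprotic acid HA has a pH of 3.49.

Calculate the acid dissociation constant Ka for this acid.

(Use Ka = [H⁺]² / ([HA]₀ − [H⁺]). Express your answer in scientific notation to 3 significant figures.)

[H⁺] = 10^(−pH) = 10^(−3.49) = 3.236e-04 M. For HA ⇌ H⁺ + A⁻, Ka = [H⁺][A⁻]/[HA] = [H⁺]² / ([HA]₀ − [H⁺]) = (3.236e-04)² / (0.251 − 3.236e-04) = 4.18e-07.

K_a = 4.18e-07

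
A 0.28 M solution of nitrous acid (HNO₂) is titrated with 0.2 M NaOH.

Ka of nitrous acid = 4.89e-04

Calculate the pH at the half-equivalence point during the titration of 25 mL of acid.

At half-equivalence [HA] = [A⁻], so Henderson-Hasselbalch gives pH = pKa = -log(4.89e-04) = 3.31.

pH = pKa = 3.31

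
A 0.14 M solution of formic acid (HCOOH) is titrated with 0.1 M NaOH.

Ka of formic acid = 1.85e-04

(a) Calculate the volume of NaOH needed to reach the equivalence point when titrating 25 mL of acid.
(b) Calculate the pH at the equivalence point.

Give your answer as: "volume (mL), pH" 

moles acid = 0.14 × 25/1000 = 0.0035 mol; V_base = moles/0.1 × 1000 = 35.0 mL. At equivalence only the conjugate base is present: [A⁻] = 0.0035/0.060 = 5.8333e-02 M. Kb = Kw/Ka = 5.41e-11; [OH⁻] = √(Kb × [A⁻]) = 1.7757e-06; pOH = 5.75; pH = 14 - pOH = 8.25.

V = 35.0 mL, pH = 8.25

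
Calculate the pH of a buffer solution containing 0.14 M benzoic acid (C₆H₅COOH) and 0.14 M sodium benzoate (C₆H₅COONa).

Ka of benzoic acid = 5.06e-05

pKa = -log(5.06e-05) = 4.30. pH = pKa + log([A⁻]/[HA]) = 4.30 + log(0.14/0.14)

pH = 4.30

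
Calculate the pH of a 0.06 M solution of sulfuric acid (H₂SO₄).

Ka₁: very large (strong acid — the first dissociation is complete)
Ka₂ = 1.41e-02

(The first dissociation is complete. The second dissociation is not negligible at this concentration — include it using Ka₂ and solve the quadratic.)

First dissociation is complete: [H⁺]₀ = [HSO₄⁻]₀ = C = 0.06 M. Second dissociation HSO₄⁻ ⇌ H⁺ + SO₄²⁻: let x = [SO₄²⁻]. Ka₂ = (C + x)·x / (C − x) = 1.41e-02 → x² + (C + Ka₂)·x − Ka₂·C = 0 → x² + 0.07410·x − 8.460e-04 = 0. x = (−0.07410 + √(0.07410² + 4 × 8.460e-04)) / 2 = 1.0053e-02 M. [H⁺] = C + x = 0.06 + 1.0053e-02 = 7.0053e-02 M. pH = -log(7.0053e-02) = 1.15.

pH = 1.15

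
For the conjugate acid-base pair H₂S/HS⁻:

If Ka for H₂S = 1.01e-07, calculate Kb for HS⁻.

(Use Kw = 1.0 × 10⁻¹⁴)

For a conjugate pair Ka × Kb = Kw, so Kb = Kw/Ka = 1.0 × 10⁻¹⁴ / 1.01e-07 = 9.90e-08.

K_b = 9.90e-08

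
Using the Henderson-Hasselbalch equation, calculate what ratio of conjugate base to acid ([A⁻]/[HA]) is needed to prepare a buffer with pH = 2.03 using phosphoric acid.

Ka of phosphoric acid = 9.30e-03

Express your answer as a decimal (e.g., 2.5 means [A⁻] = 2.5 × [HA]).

pKa = -log(9.30e-03) = 2.0315. pH = pKa + log([A⁻]/[HA]), so log([A⁻]/[HA]) = pH − pKa = 2.03 − 2.0315 = -0.0015. [A⁻]/[HA] = 10^(-0.0015) = 0.997

[A⁻]/[HA] = 0.997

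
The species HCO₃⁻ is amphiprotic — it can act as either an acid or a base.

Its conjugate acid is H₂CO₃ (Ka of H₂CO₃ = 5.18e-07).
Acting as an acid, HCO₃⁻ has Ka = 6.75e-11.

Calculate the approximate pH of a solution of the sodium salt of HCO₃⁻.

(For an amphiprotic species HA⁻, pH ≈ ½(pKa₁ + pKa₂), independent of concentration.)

pKa₁ = -log(5.18e-07) = 6.29; pKa₂ = -log(6.75e-11) = 10.17. For an amphiprotic species, pH ≈ ½(pKa₁ + pKa₂) = ½(6.29 + 10.17) = 8.23.

pH = 8.23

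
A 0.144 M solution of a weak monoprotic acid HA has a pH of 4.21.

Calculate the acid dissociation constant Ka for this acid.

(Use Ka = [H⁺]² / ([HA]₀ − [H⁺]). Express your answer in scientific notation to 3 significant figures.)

[H⁺] = 10^(−pH) = 10^(−4.21) = 6.166e-05 M. For HA ⇌ H⁺ + A⁻, Ka = [H⁺][A⁻]/[HA] = [H⁺]² / ([HA]₀ − [H⁺]) = (6.166e-05)² / (0.144 − 6.166e-05) = 2.64e-08.

K_a = 2.64e-08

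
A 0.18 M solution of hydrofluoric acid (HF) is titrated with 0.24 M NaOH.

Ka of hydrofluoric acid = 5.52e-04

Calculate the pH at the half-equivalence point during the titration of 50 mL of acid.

At half-equivalence [HA] = [A⁻], so Henderson-Hasselbalch gives pH = pKa = -log(5.52e-04) = 3.26.

pH = pKa = 3.26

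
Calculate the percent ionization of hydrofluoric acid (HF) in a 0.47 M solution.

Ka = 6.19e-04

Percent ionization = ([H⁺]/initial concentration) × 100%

Using Ka equilibrium: x² + Ka×x - Ka×C = 0. Solving: [H⁺] = 1.6750e-02. Percent = (1.6750e-02/0.47) × 100

Percent ionization = 3.56%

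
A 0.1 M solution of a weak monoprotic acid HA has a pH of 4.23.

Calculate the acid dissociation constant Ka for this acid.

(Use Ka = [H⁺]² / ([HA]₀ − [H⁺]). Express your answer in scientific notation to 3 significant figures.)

[H⁺] = 10^(−pH) = 10^(−4.23) = 5.888e-05 M. For HA ⇌ H⁺ + A⁻, Ka = [H⁺][A⁻]/[HA] = [H⁺]² / ([HA]₀ − [H⁺]) = (5.888e-05)² / (0.1 − 5.888e-05) = 3.47e-08.

K_a = 3.47e-08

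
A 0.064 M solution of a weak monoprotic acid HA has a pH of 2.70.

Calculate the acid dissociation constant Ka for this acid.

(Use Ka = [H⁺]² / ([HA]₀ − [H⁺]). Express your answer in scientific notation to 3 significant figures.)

[H⁺] = 10^(−pH) = 10^(−2.70) = 1.995e-03 M. For HA ⇌ H⁺ + A⁻, Ka = [H⁺][A⁻]/[HA] = [H⁺]² / ([HA]₀ − [H⁺]) = (1.995e-03)² / (0.064 − 1.995e-03) = 6.42e-05.

K_a = 6.42e-05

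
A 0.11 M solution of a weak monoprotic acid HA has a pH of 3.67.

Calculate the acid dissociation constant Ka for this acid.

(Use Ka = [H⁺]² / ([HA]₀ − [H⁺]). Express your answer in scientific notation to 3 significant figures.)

[H⁺] = 10^(−pH) = 10^(−3.67) = 2.138e-04 M. For HA ⇌ H⁺ + A⁻, Ka = [H⁺][A⁻]/[HA] = [H⁺]² / ([HA]₀ − [H⁺]) = (2.138e-04)² / (0.11 − 2.138e-04) = 4.16e-07.

K_a = 4.16e-07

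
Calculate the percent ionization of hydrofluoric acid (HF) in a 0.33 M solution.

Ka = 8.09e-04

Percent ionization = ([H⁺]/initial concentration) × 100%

Using Ka equilibrium: x² + Ka×x - Ka×C = 0. Solving: [H⁺] = 1.5940e-02. Percent = (1.5940e-02/0.33) × 100

Percent ionization = 4.83%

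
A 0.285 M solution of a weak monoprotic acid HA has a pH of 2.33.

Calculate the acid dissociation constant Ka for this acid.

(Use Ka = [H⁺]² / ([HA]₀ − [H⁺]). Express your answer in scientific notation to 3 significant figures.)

[H⁺] = 10^(−pH) = 10^(−2.33) = 4.677e-03 M. For HA ⇌ H⁺ + A⁻, Ka = [H⁺][A⁻]/[HA] = [H⁺]² / ([HA]₀ − [H⁺]) = (4.677e-03)² / (0.285 − 4.677e-03) = 7.80e-05.

K_a = 7.80e-05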